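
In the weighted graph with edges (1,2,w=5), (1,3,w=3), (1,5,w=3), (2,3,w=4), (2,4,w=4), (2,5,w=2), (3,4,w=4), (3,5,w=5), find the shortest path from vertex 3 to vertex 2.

Step 1: Build adjacency list with weights:
  1: 2(w=5), 3(w=3), 5(w=3)
  2: 1(w=5), 3(w=4), 4(w=4), 5(w=2)
  3: 1(w=3), 2(w=4), 4(w=4), 5(w=5)
  4: 2(w=4), 3(w=4)
  5: 1(w=3), 2(w=2), 3(w=5)

Step 2: Apply Dijkstra's algorithm from vertex 3:
  Visit vertex 3 (distance=0)
    Update dist[1] = 3
    Update dist[2] = 4
    Update dist[4] = 4
    Update dist[5] = 5
  Visit vertex 1 (distance=3)
  Visit vertex 2 (distance=4)

Step 3: Shortest path: 3 -> 2
Total weight: 4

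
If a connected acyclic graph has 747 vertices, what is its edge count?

A tree on n vertices always has exactly n - 1 edges.
For n = 747: edges = 747 - 1 = 746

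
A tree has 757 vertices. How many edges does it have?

A tree on n vertices always has exactly n - 1 edges.
For n = 757: edges = 757 - 1 = 756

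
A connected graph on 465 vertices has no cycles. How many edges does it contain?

A tree on n vertices always has exactly n - 1 edges.
For n = 465: edges = 465 - 1 = 464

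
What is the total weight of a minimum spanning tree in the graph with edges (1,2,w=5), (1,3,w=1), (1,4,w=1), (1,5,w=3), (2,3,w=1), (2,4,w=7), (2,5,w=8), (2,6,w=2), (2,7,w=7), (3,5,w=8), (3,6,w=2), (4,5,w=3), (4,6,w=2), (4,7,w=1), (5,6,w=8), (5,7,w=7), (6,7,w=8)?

Apply Kruskal's algorithm (sort edges by weight, add if no cycle):

Sorted edges by weight:
  (1,3) w=1
  (1,4) w=1
  (2,3) w=1
  (4,7) w=1
  (2,6) w=2
  (3,6) w=2
  (4,6) w=2
  (1,5) w=3
  (4,5) w=3
  (1,2) w=5
  (2,4) w=7
  (2,7) w=7
  (5,7) w=7
  (2,5) w=8
  (3,5) w=8
  (5,6) w=8
  (6,7) w=8

Add edge (1,3) w=1 -- no cycle. Running total: 1
Add edge (1,4) w=1 -- no cycle. Running total: 2
Add edge (2,3) w=1 -- no cycle. Running total: 3
Add edge (4,7) w=1 -- no cycle. Running total: 4
Add edge (2,6) w=2 -- no cycle. Running total: 6
Skip edge (3,6) w=2 -- would create cycle
Skip edge (4,6) w=2 -- would create cycle
Add edge (1,5) w=3 -- no cycle. Running total: 9

MST edges: (1,3,w=1), (1,4,w=1), (2,3,w=1), (4,7,w=1), (2,6,w=2), (1,5,w=3)
Total MST weight: 1 + 1 + 1 + 1 + 2 + 3 = 9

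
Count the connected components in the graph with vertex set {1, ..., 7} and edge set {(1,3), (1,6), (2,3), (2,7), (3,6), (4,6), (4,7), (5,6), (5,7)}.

Step 1: Build adjacency list from edges:
  1: 3, 6
  2: 3, 7
  3: 1, 2, 6
  4: 6, 7
  5: 6, 7
  6: 1, 3, 4, 5
  7: 2, 4, 5

Step 2: Run BFS/DFS from vertex 1:
  Visited: {1, 3, 6, 2, 4, 5, 7}
  Reached 7 of 7 vertices

Step 3: All 7 vertices reached from vertex 1, so the graph is connected.
Number of connected components: 1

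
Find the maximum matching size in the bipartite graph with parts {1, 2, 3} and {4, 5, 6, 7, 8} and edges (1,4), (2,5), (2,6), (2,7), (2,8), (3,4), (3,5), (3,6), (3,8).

Step 1: List the neighbors of each left vertex:
  1: 4
  2: 5, 6, 7, 8
  3: 4, 5, 6, 8

Step 2: Greedily match left vertices, then look for augmenting paths:
  Match 1 -- 4
  Match 2 -- 5
  Match 3 -- 6
  No augmenting path remains.

Step 3: Verify this is maximum:
  Matching size 3 = min(|L|, |R|) = min(3, 5), which is an upper bound, so this matching is maximum.

Maximum matching: {(1,4), (2,5), (3,6)}
Size: 3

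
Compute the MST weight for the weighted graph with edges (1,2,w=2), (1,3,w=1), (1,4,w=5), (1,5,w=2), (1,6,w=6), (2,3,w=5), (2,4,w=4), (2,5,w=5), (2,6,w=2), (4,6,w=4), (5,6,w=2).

Apply Kruskal's algorithm (sort edges by weight, add if no cycle):

Sorted edges by weight:
  (1,3) w=1
  (1,5) w=2
  (1,2) w=2
  (2,6) w=2
  (5,6) w=2
  (2,4) w=4
  (4,6) w=4
  (1,4) w=5
  (2,3) w=5
  (2,5) w=5
  (1,6) w=6

Add edge (1,3) w=1 -- no cycle. Running total: 1
Add edge (1,5) w=2 -- no cycle. Running total: 3
Add edge (1,2) w=2 -- no cycle. Running total: 5
Add edge (2,6) w=2 -- no cycle. Running total: 7
Skip edge (5,6) w=2 -- would create cycle
Add edge (2,4) w=4 -- no cycle. Running total: 11

MST edges: (1,3,w=1), (1,5,w=2), (1,2,w=2), (2,6,w=2), (2,4,w=4)
Total MST weight: 1 + 2 + 2 + 2 + 4 = 11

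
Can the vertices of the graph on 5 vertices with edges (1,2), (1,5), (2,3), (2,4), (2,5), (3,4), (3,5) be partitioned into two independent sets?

Step 1: Attempt 2-coloring using BFS:
  Start at vertex 1, assign color 0
  Color vertex 2 with color 1 (neighbor of 1)
  Color vertex 5 with color 1 (neighbor of 1)
  Color vertex 3 with color 0 (neighbor of 2)
  Color vertex 4 with color 0 (neighbor of 2)

Step 2: Conflict found! Vertices 2 and 5 are adjacent but have the same color.
This means the graph contains an odd cycle.

The graph is NOT bipartite.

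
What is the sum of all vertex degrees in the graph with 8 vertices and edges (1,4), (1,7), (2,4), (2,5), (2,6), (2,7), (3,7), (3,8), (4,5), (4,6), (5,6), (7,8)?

Step 1: Count edges incident to each vertex:
  deg(1) = 2 (neighbors: 4, 7)
  deg(2) = 4 (neighbors: 4, 5, 6, 7)
  deg(3) = 2 (neighbors: 7, 8)
  deg(4) = 4 (neighbors: 1, 2, 5, 6)
  deg(5) = 3 (neighbors: 2, 4, 6)
  deg(6) = 3 (neighbors: 2, 4, 5)
  deg(7) = 4 (neighbors: 1, 2, 3, 8)
  deg(8) = 2 (neighbors: 3, 7)

Step 2: Sum all degrees:
  2 + 4 + 2 + 4 + 3 + 3 + 4 + 2 = 24

Verification: sum of degrees = 2 * |E| = 2 * 12 = 24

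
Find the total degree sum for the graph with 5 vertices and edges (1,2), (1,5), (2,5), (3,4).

Step 1: Count edges incident to each vertex:
  deg(1) = 2 (neighbors: 2, 5)
  deg(2) = 2 (neighbors: 1, 5)
  deg(3) = 1 (neighbors: 4)
  deg(4) = 1 (neighbors: 3)
  deg(5) = 2 (neighbors: 1, 2)

Step 2: Sum all degrees:
  2 + 2 + 1 + 1 + 2 = 8

Verification: sum of degrees = 2 * |E| = 2 * 4 = 8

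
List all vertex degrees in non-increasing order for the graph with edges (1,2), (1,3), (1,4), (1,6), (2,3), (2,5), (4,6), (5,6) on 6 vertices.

Step 1: Count edges incident to each vertex:
  deg(1) = 4 (neighbors: 2, 3, 4, 6)
  deg(2) = 3 (neighbors: 1, 3, 5)
  deg(3) = 2 (neighbors: 1, 2)
  deg(4) = 2 (neighbors: 1, 6)
  deg(5) = 2 (neighbors: 2, 6)
  deg(6) = 3 (neighbors: 1, 4, 5)

Step 2: Sort degrees in non-increasing order:
  Degrees: [4, 3, 2, 2, 2, 3] -> sorted: [4, 3, 3, 2, 2, 2]

Degree sequence: [4, 3, 3, 2, 2, 2]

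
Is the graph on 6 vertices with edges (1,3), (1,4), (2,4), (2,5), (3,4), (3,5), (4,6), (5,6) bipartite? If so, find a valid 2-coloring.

Step 1: Attempt 2-coloring using BFS:
  Start at vertex 1, assign color 0
  Color vertex 3 with color 1 (neighbor of 1)
  Color vertex 4 with color 1 (neighbor of 1)

Step 2: Conflict found! Vertices 3 and 4 are adjacent but have the same color.
This means the graph contains an odd cycle.

The graph is NOT bipartite.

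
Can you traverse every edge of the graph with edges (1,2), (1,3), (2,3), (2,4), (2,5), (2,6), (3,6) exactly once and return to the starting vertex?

Step 1: Find the degree of each vertex:
  deg(1) = 2
  deg(2) = 5
  deg(3) = 3
  deg(4) = 1
  deg(5) = 1
  deg(6) = 2

Step 2: Count vertices with odd degree:
  Odd-degree vertices: 2, 3, 4, 5 (4 total)

Step 3: Apply Euler's theorem:
  - Eulerian circuit exists iff graph is connected and all vertices have even degree
  - Eulerian path exists iff graph is connected and has 0 or 2 odd-degree vertices

Graph has 4 odd-degree vertices (need 0 or 2).
Neither Eulerian path nor Eulerian circuit exists.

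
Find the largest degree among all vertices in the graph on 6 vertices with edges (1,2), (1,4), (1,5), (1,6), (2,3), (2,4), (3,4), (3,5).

Step 1: Count edges incident to each vertex:
  deg(1) = 4 (neighbors: 2, 4, 5, 6)
  deg(2) = 3 (neighbors: 1, 3, 4)
  deg(3) = 3 (neighbors: 2, 4, 5)
  deg(4) = 3 (neighbors: 1, 2, 3)
  deg(5) = 2 (neighbors: 1, 3)
  deg(6) = 1 (neighbors: 1)

Step 2: Find maximum:
  max(4, 3, 3, 3, 2, 1) = 4 (vertex 1)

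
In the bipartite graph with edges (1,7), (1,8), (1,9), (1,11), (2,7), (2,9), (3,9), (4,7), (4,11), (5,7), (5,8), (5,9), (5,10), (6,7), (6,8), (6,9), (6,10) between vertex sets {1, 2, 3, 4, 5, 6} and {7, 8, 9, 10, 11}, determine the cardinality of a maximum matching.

Step 1: List the neighbors of each left vertex:
  1: 7, 8, 9, 11
  2: 7, 9
  3: 9
  4: 7, 11
  5: 7, 8, 9, 10
  6: 7, 8, 9, 10

Step 2: Greedily match left vertices, then look for augmenting paths:
  Match 1 -- 7
  Match 2 -- 9
  Match 4 -- 11
  Match 5 -- 8
  Match 6 -- 10
  No augmenting path remains.

Step 3: Verify this is maximum:
  Matching size 5 = min(|L|, |R|) = min(6, 5), which is an upper bound, so this matching is maximum.

Maximum matching: {(1,7), (2,9), (4,11), (5,8), (6,10)}
Size: 5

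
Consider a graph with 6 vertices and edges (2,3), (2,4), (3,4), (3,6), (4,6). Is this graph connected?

Step 1: Build adjacency list from edges:
  1: (none)
  2: 3, 4
  3: 2, 4, 6
  4: 2, 3, 6
  5: (none)
  6: 3, 4

Step 2: Run BFS/DFS from vertex 1:
  Visited: {1}
  Reached 1 of 6 vertices

Step 3: Only 1 of 6 vertices reached. Graph is disconnected.
Connected components: {1}, {2, 3, 4, 6}, {5}
Answer: No, the graph is not connected (3 components).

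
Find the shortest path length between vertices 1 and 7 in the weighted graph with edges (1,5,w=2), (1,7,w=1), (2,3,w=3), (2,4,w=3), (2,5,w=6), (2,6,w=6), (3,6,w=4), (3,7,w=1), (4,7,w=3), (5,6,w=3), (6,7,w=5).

Step 1: Build adjacency list with weights:
  1: 5(w=2), 7(w=1)
  2: 3(w=3), 4(w=3), 5(w=6), 6(w=6)
  3: 2(w=3), 6(w=4), 7(w=1)
  4: 2(w=3), 7(w=3)
  5: 1(w=2), 2(w=6), 6(w=3)
  6: 2(w=6), 3(w=4), 5(w=3), 7(w=5)
  7: 1(w=1), 3(w=1), 4(w=3), 6(w=5)

Step 2: Apply Dijkstra's algorithm from vertex 1:
  Visit vertex 1 (distance=0)
    Update dist[5] = 2
    Update dist[7] = 1
  Visit vertex 7 (distance=1)
    Update dist[3] = 2
    Update dist[4] = 4
    Update dist[6] = 6

Step 3: Shortest path: 1 -> 7
Total weight: 1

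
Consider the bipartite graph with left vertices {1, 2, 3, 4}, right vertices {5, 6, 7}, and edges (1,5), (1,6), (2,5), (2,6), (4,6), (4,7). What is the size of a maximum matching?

Step 1: List the neighbors of each left vertex:
  1: 5, 6
  2: 5, 6
  3: (none)
  4: 6, 7

Step 2: Greedily match left vertices, then look for augmenting paths:
  Match 1 -- 5
  Match 2 -- 6
  Match 4 -- 7
  No augmenting path remains.

Step 3: Verify this is maximum:
  Matching size 3 = min(|L|, |R|) = min(4, 3), which is an upper bound, so this matching is maximum.

Maximum matching: {(1,5), (2,6), (4,7)}
Size: 3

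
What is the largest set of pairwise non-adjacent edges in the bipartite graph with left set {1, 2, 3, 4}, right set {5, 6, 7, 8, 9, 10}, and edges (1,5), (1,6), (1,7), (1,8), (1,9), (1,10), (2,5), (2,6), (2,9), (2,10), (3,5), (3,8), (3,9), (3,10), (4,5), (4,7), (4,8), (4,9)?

Step 1: List the neighbors of each left vertex:
  1: 5, 6, 7, 8, 9, 10
  2: 5, 6, 9, 10
  3: 5, 8, 9, 10
  4: 5, 7, 8, 9

Step 2: Greedily match left vertices, then look for augmenting paths:
  Match 1 -- 5
  Match 2 -- 6
  Match 3 -- 8
  Match 4 -- 7
  No augmenting path remains.

Step 3: Verify this is maximum:
  Matching size 4 = min(|L|, |R|) = min(4, 6), which is an upper bound, so this matching is maximum.

Maximum matching: {(1,5), (2,6), (3,8), (4,7)}
Size: 4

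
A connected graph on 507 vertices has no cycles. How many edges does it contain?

A tree on n vertices always has exactly n - 1 edges.
For n = 507: edges = 507 - 1 = 506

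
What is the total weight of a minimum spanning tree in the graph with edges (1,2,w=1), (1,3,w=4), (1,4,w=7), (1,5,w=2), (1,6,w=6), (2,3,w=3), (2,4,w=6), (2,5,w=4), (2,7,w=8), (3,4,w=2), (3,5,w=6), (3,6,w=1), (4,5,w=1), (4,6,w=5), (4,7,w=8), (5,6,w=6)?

Apply Kruskal's algorithm (sort edges by weight, add if no cycle):

Sorted edges by weight:
  (1,2) w=1
  (3,6) w=1
  (4,5) w=1
  (1,5) w=2
  (3,4) w=2
  (2,3) w=3
  (1,3) w=4
  (2,5) w=4
  (4,6) w=5
  (1,6) w=6
  (2,4) w=6
  (3,5) w=6
  (5,6) w=6
  (1,4) w=7
  (2,7) w=8
  (4,7) w=8

Add edge (1,2) w=1 -- no cycle. Running total: 1
Add edge (3,6) w=1 -- no cycle. Running total: 2
Add edge (4,5) w=1 -- no cycle. Running total: 3
Add edge (1,5) w=2 -- no cycle. Running total: 5
Add edge (3,4) w=2 -- no cycle. Running total: 7
Skip edge (2,3) w=3 -- would create cycle
Skip edge (1,3) w=4 -- would create cycle
Skip edge (2,5) w=4 -- would create cycle
Skip edge (4,6) w=5 -- would create cycle
Skip edge (1,6) w=6 -- would create cycle
Skip edge (2,4) w=6 -- would create cycle
Skip edge (3,5) w=6 -- would create cycle
Skip edge (5,6) w=6 -- would create cycle
Skip edge (1,4) w=7 -- would create cycle
Add edge (2,7) w=8 -- no cycle. Running total: 15

MST edges: (1,2,w=1), (3,6,w=1), (4,5,w=1), (1,5,w=2), (3,4,w=2), (2,7,w=8)
Total MST weight: 1 + 1 + 1 + 2 + 2 + 8 = 15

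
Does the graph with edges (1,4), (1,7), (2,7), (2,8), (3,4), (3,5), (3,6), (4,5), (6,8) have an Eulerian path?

Step 1: Find the degree of each vertex:
  deg(1) = 2
  deg(2) = 2
  deg(3) = 3
  deg(4) = 3
  deg(5) = 2
  deg(6) = 2
  deg(7) = 2
  deg(8) = 2

Step 2: Count vertices with odd degree:
  Odd-degree vertices: 3, 4 (2 total)

Step 3: Apply Euler's theorem:
  - Eulerian circuit exists iff graph is connected and all vertices have even degree
  - Eulerian path exists iff graph is connected and has 0 or 2 odd-degree vertices

Graph is connected with exactly 2 odd-degree vertices (3, 4).
Eulerian path exists (starting and ending at the odd-degree vertices), but no Eulerian circuit.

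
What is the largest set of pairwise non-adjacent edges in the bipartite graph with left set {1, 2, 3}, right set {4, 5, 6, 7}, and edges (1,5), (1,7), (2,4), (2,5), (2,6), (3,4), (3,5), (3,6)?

Step 1: List the neighbors of each left vertex:
  1: 5, 7
  2: 4, 5, 6
  3: 4, 5, 6

Step 2: Greedily match left vertices, then look for augmenting paths:
  Match 1 -- 5
  Match 2 -- 4
  Match 3 -- 6
  No augmenting path remains.

Step 3: Verify this is maximum:
  Matching size 3 = min(|L|, |R|) = min(3, 4), which is an upper bound, so this matching is maximum.

Maximum matching: {(1,5), (2,4), (3,6)}
Size: 3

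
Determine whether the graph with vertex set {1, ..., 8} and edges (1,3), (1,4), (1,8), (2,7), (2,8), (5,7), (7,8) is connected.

Step 1: Build adjacency list from edges:
  1: 3, 4, 8
  2: 7, 8
  3: 1
  4: 1
  5: 7
  6: (none)
  7: 2, 5, 8
  8: 1, 2, 7

Step 2: Run BFS/DFS from vertex 1:
  Visited: {1, 3, 4, 8, 2, 7, 5}
  Reached 7 of 8 vertices

Step 3: Only 7 of 8 vertices reached. Graph is disconnected.
Connected components: {1, 2, 3, 4, 5, 7, 8}, {6}
Answer: No, the graph is not connected (2 components).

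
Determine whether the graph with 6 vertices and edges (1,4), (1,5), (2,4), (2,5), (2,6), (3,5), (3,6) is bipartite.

Step 1: Attempt 2-coloring using BFS:
  Start at vertex 1, assign color 0
  Color vertex 4 with color 1 (neighbor of 1)
  Color vertex 5 with color 1 (neighbor of 1)
  Color vertex 2 with color 0 (neighbor of 4)
  Color vertex 3 with color 0 (neighbor of 5)
  Color vertex 6 with color 1 (neighbor of 2)

Step 2: 2-coloring succeeded. No conflicts found.
  Set A (color 0): {1, 2, 3}
  Set B (color 1): {4, 5, 6}

The graph is bipartite with partition {1, 2, 3}, {4, 5, 6}.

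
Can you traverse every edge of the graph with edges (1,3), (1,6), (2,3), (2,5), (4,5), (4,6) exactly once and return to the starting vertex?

Step 1: Find the degree of each vertex:
  deg(1) = 2
  deg(2) = 2
  deg(3) = 2
  deg(4) = 2
  deg(5) = 2
  deg(6) = 2

Step 2: Count vertices with odd degree:
  All vertices have even degree (0 odd-degree vertices)

Step 3: Apply Euler's theorem:
  - Eulerian circuit exists iff graph is connected and all vertices have even degree
  - Eulerian path exists iff graph is connected and has 0 or 2 odd-degree vertices

Graph is connected with 0 odd-degree vertices.
Both Eulerian circuit and Eulerian path exist.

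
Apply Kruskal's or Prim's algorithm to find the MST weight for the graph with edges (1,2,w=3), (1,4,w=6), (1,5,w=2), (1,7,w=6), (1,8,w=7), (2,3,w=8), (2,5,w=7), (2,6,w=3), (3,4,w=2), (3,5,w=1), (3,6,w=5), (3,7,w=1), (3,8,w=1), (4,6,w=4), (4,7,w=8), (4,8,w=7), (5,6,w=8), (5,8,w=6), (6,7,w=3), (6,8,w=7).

Apply Kruskal's algorithm (sort edges by weight, add if no cycle):

Sorted edges by weight:
  (3,5) w=1
  (3,7) w=1
  (3,8) w=1
  (1,5) w=2
  (3,4) w=2
  (1,2) w=3
  (2,6) w=3
  (6,7) w=3
  (4,6) w=4
  (3,6) w=5
  (1,4) w=6
  (1,7) w=6
  (5,8) w=6
  (1,8) w=7
  (2,5) w=7
  (4,8) w=7
  (6,8) w=7
  (2,3) w=8
  (4,7) w=8
  (5,6) w=8

Add edge (3,5) w=1 -- no cycle. Running total: 1
Add edge (3,7) w=1 -- no cycle. Running total: 2
Add edge (3,8) w=1 -- no cycle. Running total: 3
Add edge (1,5) w=2 -- no cycle. Running total: 5
Add edge (3,4) w=2 -- no cycle. Running total: 7
Add edge (1,2) w=3 -- no cycle. Running total: 10
Add edge (2,6) w=3 -- no cycle. Running total: 13

MST edges: (3,5,w=1), (3,7,w=1), (3,8,w=1), (1,5,w=2), (3,4,w=2), (1,2,w=3), (2,6,w=3)
Total MST weight: 1 + 1 + 1 + 2 + 2 + 3 + 3 = 13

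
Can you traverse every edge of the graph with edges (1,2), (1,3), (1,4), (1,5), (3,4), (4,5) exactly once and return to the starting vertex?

Step 1: Find the degree of each vertex:
  deg(1) = 4
  deg(2) = 1
  deg(3) = 2
  deg(4) = 3
  deg(5) = 2

Step 2: Count vertices with odd degree:
  Odd-degree vertices: 2, 4 (2 total)

Step 3: Apply Euler's theorem:
  - Eulerian circuit exists iff graph is connected and all vertices have even degree
  - Eulerian path exists iff graph is connected and has 0 or 2 odd-degree vertices

Graph is connected with exactly 2 odd-degree vertices (2, 4).
Eulerian path exists (starting and ending at the odd-degree vertices), but no Eulerian circuit.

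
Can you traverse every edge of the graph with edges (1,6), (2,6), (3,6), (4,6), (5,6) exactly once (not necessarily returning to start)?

Step 1: Find the degree of each vertex:
  deg(1) = 1
  deg(2) = 1
  deg(3) = 1
  deg(4) = 1
  deg(5) = 1
  deg(6) = 5

Step 2: Count vertices with odd degree:
  Odd-degree vertices: 1, 2, 3, 4, 5, 6 (6 total)

Step 3: Apply Euler's theorem:
  - Eulerian circuit exists iff graph is connected and all vertices have even degree
  - Eulerian path exists iff graph is connected and has 0 or 2 odd-degree vertices

Graph has 6 odd-degree vertices (need 0 or 2).
Neither Eulerian path nor Eulerian circuit exists.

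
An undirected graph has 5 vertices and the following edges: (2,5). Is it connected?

Step 1: Build adjacency list from edges:
  1: (none)
  2: 5
  3: (none)
  4: (none)
  5: 2

Step 2: Run BFS/DFS from vertex 1:
  Visited: {1}
  Reached 1 of 5 vertices

Step 3: Only 1 of 5 vertices reached. Graph is disconnected.
Connected components: {1}, {2, 5}, {3}, {4}
Answer: No, the graph is not connected (4 components).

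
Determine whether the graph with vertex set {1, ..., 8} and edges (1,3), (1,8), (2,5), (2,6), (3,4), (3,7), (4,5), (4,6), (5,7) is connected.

Step 1: Build adjacency list from edges:
  1: 3, 8
  2: 5, 6
  3: 1, 4, 7
  4: 3, 5, 6
  5: 2, 4, 7
  6: 2, 4
  7: 3, 5
  8: 1

Step 2: Run BFS/DFS from vertex 1:
  Visited: {1, 3, 8, 4, 7, 5, 6, 2}
  Reached 8 of 8 vertices

Step 3: All 8 vertices reached from vertex 1, so the graph is connected.
Answer: Yes, the graph is connected.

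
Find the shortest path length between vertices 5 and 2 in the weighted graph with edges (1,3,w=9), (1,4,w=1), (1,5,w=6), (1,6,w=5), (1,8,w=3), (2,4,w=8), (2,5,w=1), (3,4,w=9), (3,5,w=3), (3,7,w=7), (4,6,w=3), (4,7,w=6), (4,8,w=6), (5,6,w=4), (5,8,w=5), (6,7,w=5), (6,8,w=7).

Step 1: Build adjacency list with weights:
  1: 3(w=9), 4(w=1), 5(w=6), 6(w=5), 8(w=3)
  2: 4(w=8), 5(w=1)
  3: 1(w=9), 4(w=9), 5(w=3), 7(w=7)
  4: 1(w=1), 2(w=8), 3(w=9), 6(w=3), 7(w=6), 8(w=6)
  5: 1(w=6), 2(w=1), 3(w=3), 6(w=4), 8(w=5)
  6: 1(w=5), 4(w=3), 5(w=4), 7(w=5), 8(w=7)
  7: 3(w=7), 4(w=6), 6(w=5)
  8: 1(w=3), 4(w=6), 5(w=5), 6(w=7)

Step 2: Apply Dijkstra's algorithm from vertex 5:
  Visit vertex 5 (distance=0)
    Update dist[1] = 6
    Update dist[2] = 1
    Update dist[3] = 3
    Update dist[6] = 4
    Update dist[8] = 5
  Visit vertex 2 (distance=1)
    Update dist[4] = 9

Step 3: Shortest path: 5 -> 2
Total weight: 1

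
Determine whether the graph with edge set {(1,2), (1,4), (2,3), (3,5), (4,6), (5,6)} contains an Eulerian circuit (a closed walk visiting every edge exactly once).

Step 1: Find the degree of each vertex:
  deg(1) = 2
  deg(2) = 2
  deg(3) = 2
  deg(4) = 2
  deg(5) = 2
  deg(6) = 2

Step 2: Count vertices with odd degree:
  All vertices have even degree (0 odd-degree vertices)

Step 3: Apply Euler's theorem:
  - Eulerian circuit exists iff graph is connected and all vertices have even degree
  - Eulerian path exists iff graph is connected and has 0 or 2 odd-degree vertices

Graph is connected with 0 odd-degree vertices.
Both Eulerian circuit and Eulerian path exist.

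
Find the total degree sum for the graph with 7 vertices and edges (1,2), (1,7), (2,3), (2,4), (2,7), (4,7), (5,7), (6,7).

Step 1: Count edges incident to each vertex:
  deg(1) = 2 (neighbors: 2, 7)
  deg(2) = 4 (neighbors: 1, 3, 4, 7)
  deg(3) = 1 (neighbors: 2)
  deg(4) = 2 (neighbors: 2, 7)
  deg(5) = 1 (neighbors: 7)
  deg(6) = 1 (neighbors: 7)
  deg(7) = 5 (neighbors: 1, 2, 4, 5, 6)

Step 2: Sum all degrees:
  2 + 4 + 1 + 2 + 1 + 1 + 5 = 16

Verification: sum of degrees = 2 * |E| = 2 * 8 = 16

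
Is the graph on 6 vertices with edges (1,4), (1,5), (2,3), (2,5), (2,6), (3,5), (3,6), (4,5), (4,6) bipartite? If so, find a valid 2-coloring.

Step 1: Attempt 2-coloring using BFS:
  Start at vertex 1, assign color 0
  Color vertex 4 with color 1 (neighbor of 1)
  Color vertex 5 with color 1 (neighbor of 1)

Step 2: Conflict found! Vertices 4 and 5 are adjacent but have the same color.
This means the graph contains an odd cycle.

The graph is NOT bipartite.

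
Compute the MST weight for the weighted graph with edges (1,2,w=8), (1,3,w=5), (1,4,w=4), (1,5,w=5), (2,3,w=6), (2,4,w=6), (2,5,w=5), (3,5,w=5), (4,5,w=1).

Apply Kruskal's algorithm (sort edges by weight, add if no cycle):

Sorted edges by weight:
  (4,5) w=1
  (1,4) w=4
  (1,3) w=5
  (1,5) w=5
  (2,5) w=5
  (3,5) w=5
  (2,3) w=6
  (2,4) w=6
  (1,2) w=8

Add edge (4,5) w=1 -- no cycle. Running total: 1
Add edge (1,4) w=4 -- no cycle. Running total: 5
Add edge (1,3) w=5 -- no cycle. Running total: 10
Skip edge (1,5) w=5 -- would create cycle
Add edge (2,5) w=5 -- no cycle. Running total: 15

MST edges: (4,5,w=1), (1,4,w=4), (1,3,w=5), (2,5,w=5)
Total MST weight: 1 + 4 + 5 + 5 = 15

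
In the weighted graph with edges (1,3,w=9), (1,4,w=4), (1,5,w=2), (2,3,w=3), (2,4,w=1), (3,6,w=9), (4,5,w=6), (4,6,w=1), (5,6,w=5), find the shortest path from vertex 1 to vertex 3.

Step 1: Build adjacency list with weights:
  1: 3(w=9), 4(w=4), 5(w=2)
  2: 3(w=3), 4(w=1)
  3: 1(w=9), 2(w=3), 6(w=9)
  4: 1(w=4), 2(w=1), 5(w=6), 6(w=1)
  5: 1(w=2), 4(w=6), 6(w=5)
  6: 3(w=9), 4(w=1), 5(w=5)

Step 2: Apply Dijkstra's algorithm from vertex 1:
  Visit vertex 1 (distance=0)
    Update dist[3] = 9
    Update dist[4] = 4
    Update dist[5] = 2
  Visit vertex 5 (distance=2)
    Update dist[6] = 7
  Visit vertex 4 (distance=4)
    Update dist[2] = 5
    Update dist[6] = 5
  Visit vertex 2 (distance=5)
    Update dist[3] = 8
  Visit vertex 6 (distance=5)
  Visit vertex 3 (distance=8)

Step 3: Shortest path: 1 -> 4 -> 2 -> 3
Total weight: 4 + 1 + 3 = 8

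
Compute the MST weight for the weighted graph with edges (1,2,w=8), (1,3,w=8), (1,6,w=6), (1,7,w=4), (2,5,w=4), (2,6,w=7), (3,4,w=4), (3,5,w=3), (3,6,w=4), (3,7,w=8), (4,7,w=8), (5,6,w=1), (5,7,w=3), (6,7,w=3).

Apply Kruskal's algorithm (sort edges by weight, add if no cycle):

Sorted edges by weight:
  (5,6) w=1
  (3,5) w=3
  (5,7) w=3
  (6,7) w=3
  (1,7) w=4
  (2,5) w=4
  (3,4) w=4
  (3,6) w=4
  (1,6) w=6
  (2,6) w=7
  (1,3) w=8
  (1,2) w=8
  (3,7) w=8
  (4,7) w=8

Add edge (5,6) w=1 -- no cycle. Running total: 1
Add edge (3,5) w=3 -- no cycle. Running total: 4
Add edge (5,7) w=3 -- no cycle. Running total: 7
Skip edge (6,7) w=3 -- would create cycle
Add edge (1,7) w=4 -- no cycle. Running total: 11
Add edge (2,5) w=4 -- no cycle. Running total: 15
Add edge (3,4) w=4 -- no cycle. Running total: 19

MST edges: (5,6,w=1), (3,5,w=3), (5,7,w=3), (1,7,w=4), (2,5,w=4), (3,4,w=4)
Total MST weight: 1 + 3 + 3 + 4 + 4 + 4 = 19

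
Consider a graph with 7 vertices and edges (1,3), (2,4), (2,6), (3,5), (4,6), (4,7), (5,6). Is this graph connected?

Step 1: Build adjacency list from edges:
  1: 3
  2: 4, 6
  3: 1, 5
  4: 2, 6, 7
  5: 3, 6
  6: 2, 4, 5
  7: 4

Step 2: Run BFS/DFS from vertex 1:
  Visited: {1, 3, 5, 6, 2, 4, 7}
  Reached 7 of 7 vertices

Step 3: All 7 vertices reached from vertex 1, so the graph is connected.
Answer: Yes, the graph is connected.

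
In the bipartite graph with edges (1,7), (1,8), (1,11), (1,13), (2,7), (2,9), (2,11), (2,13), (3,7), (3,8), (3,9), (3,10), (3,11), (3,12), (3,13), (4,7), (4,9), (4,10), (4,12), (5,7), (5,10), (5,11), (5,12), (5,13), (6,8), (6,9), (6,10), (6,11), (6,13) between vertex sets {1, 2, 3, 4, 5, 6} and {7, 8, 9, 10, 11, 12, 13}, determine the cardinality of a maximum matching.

Step 1: List the neighbors of each left vertex:
  1: 7, 8, 11, 13
  2: 7, 9, 11, 13
  3: 7, 8, 9, 10, 11, 12, 13
  4: 7, 9, 10, 12
  5: 7, 10, 11, 12, 13
  6: 8, 9, 10, 11, 13

Step 2: Greedily match left vertices, then look for augmenting paths:
  Match 1 -- 7
  Match 2 -- 9
  Match 3 -- 8
  Match 4 -- 10
  Match 5 -- 11
  Match 6 -- 13
  No augmenting path remains.

Step 3: Verify this is maximum:
  Matching size 6 = min(|L|, |R|) = min(6, 7), which is an upper bound, so this matching is maximum.

Maximum matching: {(1,7), (2,9), (3,8), (4,10), (5,11), (6,13)}
Size: 6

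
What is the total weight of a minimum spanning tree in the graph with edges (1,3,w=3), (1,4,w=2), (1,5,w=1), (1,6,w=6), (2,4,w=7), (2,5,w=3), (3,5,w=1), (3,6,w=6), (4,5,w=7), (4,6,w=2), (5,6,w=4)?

Apply Kruskal's algorithm (sort edges by weight, add if no cycle):

Sorted edges by weight:
  (1,5) w=1
  (3,5) w=1
  (1,4) w=2
  (4,6) w=2
  (1,3) w=3
  (2,5) w=3
  (5,6) w=4
  (1,6) w=6
  (3,6) w=6
  (2,4) w=7
  (4,5) w=7

Add edge (1,5) w=1 -- no cycle. Running total: 1
Add edge (3,5) w=1 -- no cycle. Running total: 2
Add edge (1,4) w=2 -- no cycle. Running total: 4
Add edge (4,6) w=2 -- no cycle. Running total: 6
Skip edge (1,3) w=3 -- would create cycle
Add edge (2,5) w=3 -- no cycle. Running total: 9

MST edges: (1,5,w=1), (3,5,w=1), (1,4,w=2), (4,6,w=2), (2,5,w=3)
Total MST weight: 1 + 1 + 2 + 2 + 3 = 9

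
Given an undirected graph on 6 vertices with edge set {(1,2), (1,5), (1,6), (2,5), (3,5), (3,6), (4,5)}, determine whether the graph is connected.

Step 1: Build adjacency list from edges:
  1: 2, 5, 6
  2: 1, 5
  3: 5, 6
  4: 5
  5: 1, 2, 3, 4
  6: 1, 3

Step 2: Run BFS/DFS from vertex 1:
  Visited: {1, 2, 5, 6, 3, 4}
  Reached 6 of 6 vertices

Step 3: All 6 vertices reached from vertex 1, so the graph is connected.
Answer: Yes, the graph is connected.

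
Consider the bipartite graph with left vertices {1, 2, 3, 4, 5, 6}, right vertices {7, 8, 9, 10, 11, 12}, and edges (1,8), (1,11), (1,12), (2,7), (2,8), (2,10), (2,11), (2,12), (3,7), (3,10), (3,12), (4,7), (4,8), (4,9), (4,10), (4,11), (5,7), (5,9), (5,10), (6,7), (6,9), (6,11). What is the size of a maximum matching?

Step 1: List the neighbors of each left vertex:
  1: 8, 11, 12
  2: 7, 8, 10, 11, 12
  3: 7, 10, 12
  4: 7, 8, 9, 10, 11
  5: 7, 9, 10
  6: 7, 9, 11

Step 2: Greedily match left vertices, then look for augmenting paths:
  Match 1 -- 8
  Match 2 -- 12
  Match 3 -- 10
  Match 4 -- 9
  Match 5 -- 7
  Match 6 -- 11
  No augmenting path remains.

Step 3: Verify this is maximum:
  Matching size 6 = min(|L|, |R|) = min(6, 6), which is an upper bound, so this matching is maximum.

Maximum matching: {(1,8), (2,12), (3,10), (4,9), (5,7), (6,11)}
Size: 6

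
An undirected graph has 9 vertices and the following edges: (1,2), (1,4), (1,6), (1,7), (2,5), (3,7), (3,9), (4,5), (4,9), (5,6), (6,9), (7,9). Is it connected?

Step 1: Build adjacency list from edges:
  1: 2, 4, 6, 7
  2: 1, 5
  3: 7, 9
  4: 1, 5, 9
  5: 2, 4, 6
  6: 1, 5, 9
  7: 1, 3, 9
  8: (none)
  9: 3, 4, 6, 7

Step 2: Run BFS/DFS from vertex 1:
  Visited: {1, 2, 4, 6, 7, 5, 9, 3}
  Reached 8 of 9 vertices

Step 3: Only 8 of 9 vertices reached. Graph is disconnected.
Connected components: {1, 2, 3, 4, 5, 6, 7, 9}, {8}
Answer: No, the graph is not connected (2 components).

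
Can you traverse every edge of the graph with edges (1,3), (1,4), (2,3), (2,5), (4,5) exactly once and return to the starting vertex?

Step 1: Find the degree of each vertex:
  deg(1) = 2
  deg(2) = 2
  deg(3) = 2
  deg(4) = 2
  deg(5) = 2

Step 2: Count vertices with odd degree:
  All vertices have even degree (0 odd-degree vertices)

Step 3: Apply Euler's theorem:
  - Eulerian circuit exists iff graph is connected and all vertices have even degree
  - Eulerian path exists iff graph is connected and has 0 or 2 odd-degree vertices

Graph is connected with 0 odd-degree vertices.
Both Eulerian circuit and Eulerian path exist.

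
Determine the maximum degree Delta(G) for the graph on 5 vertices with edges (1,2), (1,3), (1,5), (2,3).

Step 1: Count edges incident to each vertex:
  deg(1) = 3 (neighbors: 2, 3, 5)
  deg(2) = 2 (neighbors: 1, 3)
  deg(3) = 2 (neighbors: 1, 2)
  deg(4) = 0 (neighbors: none)
  deg(5) = 1 (neighbors: 1)

Step 2: Find maximum:
  max(3, 2, 2, 0, 1) = 3 (vertex 1)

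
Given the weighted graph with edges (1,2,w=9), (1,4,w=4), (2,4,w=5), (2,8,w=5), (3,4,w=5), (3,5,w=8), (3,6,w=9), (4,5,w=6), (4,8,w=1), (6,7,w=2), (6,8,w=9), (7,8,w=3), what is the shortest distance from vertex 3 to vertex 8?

Step 1: Build adjacency list with weights:
  1: 2(w=9), 4(w=4)
  2: 1(w=9), 4(w=5), 8(w=5)
  3: 4(w=5), 5(w=8), 6(w=9)
  4: 1(w=4), 2(w=5), 3(w=5), 5(w=6), 8(w=1)
  5: 3(w=8), 4(w=6)
  6: 3(w=9), 7(w=2), 8(w=9)
  7: 6(w=2), 8(w=3)
  8: 2(w=5), 4(w=1), 6(w=9), 7(w=3)

Step 2: Apply Dijkstra's algorithm from vertex 3:
  Visit vertex 3 (distance=0)
    Update dist[4] = 5
    Update dist[5] = 8
    Update dist[6] = 9
  Visit vertex 4 (distance=5)
    Update dist[1] = 9
    Update dist[2] = 10
    Update dist[8] = 6
  Visit vertex 8 (distance=6)
    Update dist[7] = 9

Step 3: Shortest path: 3 -> 4 -> 8
Total weight: 5 + 1 = 6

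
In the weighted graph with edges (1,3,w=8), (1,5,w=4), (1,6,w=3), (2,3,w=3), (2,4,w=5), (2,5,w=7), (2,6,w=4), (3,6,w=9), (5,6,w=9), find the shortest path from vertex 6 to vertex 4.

Step 1: Build adjacency list with weights:
  1: 3(w=8), 5(w=4), 6(w=3)
  2: 3(w=3), 4(w=5), 5(w=7), 6(w=4)
  3: 1(w=8), 2(w=3), 6(w=9)
  4: 2(w=5)
  5: 1(w=4), 2(w=7), 6(w=9)
  6: 1(w=3), 2(w=4), 3(w=9), 5(w=9)

Step 2: Apply Dijkstra's algorithm from vertex 6:
  Visit vertex 6 (distance=0)
    Update dist[1] = 3
    Update dist[2] = 4
    Update dist[3] = 9
    Update dist[5] = 9
  Visit vertex 1 (distance=3)
    Update dist[5] = 7
  Visit vertex 2 (distance=4)
    Update dist[3] = 7
    Update dist[4] = 9
  Visit vertex 3 (distance=7)
  Visit vertex 5 (distance=7)
  Visit vertex 4 (distance=9)

Step 3: Shortest path: 6 -> 2 -> 4
Total weight: 4 + 5 = 9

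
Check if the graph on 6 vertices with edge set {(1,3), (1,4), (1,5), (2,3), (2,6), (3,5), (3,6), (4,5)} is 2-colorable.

Step 1: Attempt 2-coloring using BFS:
  Start at vertex 1, assign color 0
  Color vertex 3 with color 1 (neighbor of 1)
  Color vertex 4 with color 1 (neighbor of 1)
  Color vertex 5 with color 1 (neighbor of 1)
  Color vertex 2 with color 0 (neighbor of 3)

Step 2: Conflict found! Vertices 3 and 5 are adjacent but have the same color.
This means the graph contains an odd cycle.

The graph is NOT bipartite.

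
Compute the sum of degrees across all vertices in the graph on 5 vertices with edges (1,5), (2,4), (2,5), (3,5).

Step 1: Count edges incident to each vertex:
  deg(1) = 1 (neighbors: 5)
  deg(2) = 2 (neighbors: 4, 5)
  deg(3) = 1 (neighbors: 5)
  deg(4) = 1 (neighbors: 2)
  deg(5) = 3 (neighbors: 1, 2, 3)

Step 2: Sum all degrees:
  1 + 2 + 1 + 1 + 3 = 8

Verification: sum of degrees = 2 * |E| = 2 * 4 = 8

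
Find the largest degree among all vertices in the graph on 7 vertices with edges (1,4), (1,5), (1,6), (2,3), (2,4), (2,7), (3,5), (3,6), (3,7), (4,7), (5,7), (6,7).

Step 1: Count edges incident to each vertex:
  deg(1) = 3 (neighbors: 4, 5, 6)
  deg(2) = 3 (neighbors: 3, 4, 7)
  deg(3) = 4 (neighbors: 2, 5, 6, 7)
  deg(4) = 3 (neighbors: 1, 2, 7)
  deg(5) = 3 (neighbors: 1, 3, 7)
  deg(6) = 3 (neighbors: 1, 3, 7)
  deg(7) = 5 (neighbors: 2, 3, 4, 5, 6)

Step 2: Find maximum:
  max(3, 3, 4, 3, 3, 3, 5) = 5 (vertex 7)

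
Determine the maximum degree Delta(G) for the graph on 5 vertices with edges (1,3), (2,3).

Step 1: Count edges incident to each vertex:
  deg(1) = 1 (neighbors: 3)
  deg(2) = 1 (neighbors: 3)
  deg(3) = 2 (neighbors: 1, 2)
  deg(4) = 0 (neighbors: none)
  deg(5) = 0 (neighbors: none)

Step 2: Find maximum:
  max(1, 1, 2, 0, 0) = 2 (vertex 3)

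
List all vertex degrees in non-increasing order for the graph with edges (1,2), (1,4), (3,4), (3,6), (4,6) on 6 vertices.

Step 1: Count edges incident to each vertex:
  deg(1) = 2 (neighbors: 2, 4)
  deg(2) = 1 (neighbors: 1)
  deg(3) = 2 (neighbors: 4, 6)
  deg(4) = 3 (neighbors: 1, 3, 6)
  deg(5) = 0 (neighbors: none)
  deg(6) = 2 (neighbors: 3, 4)

Step 2: Sort degrees in non-increasing order:
  Degrees: [2, 1, 2, 3, 0, 2] -> sorted: [3, 2, 2, 2, 1, 0]

Degree sequence: [3, 2, 2, 2, 1, 0]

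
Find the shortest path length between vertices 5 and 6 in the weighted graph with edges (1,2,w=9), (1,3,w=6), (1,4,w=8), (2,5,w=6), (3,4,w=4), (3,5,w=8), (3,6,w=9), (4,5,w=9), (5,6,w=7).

Step 1: Build adjacency list with weights:
  1: 2(w=9), 3(w=6), 4(w=8)
  2: 1(w=9), 5(w=6)
  3: 1(w=6), 4(w=4), 5(w=8), 6(w=9)
  4: 1(w=8), 3(w=4), 5(w=9)
  5: 2(w=6), 3(w=8), 4(w=9), 6(w=7)
  6: 3(w=9), 5(w=7)

Step 2: Apply Dijkstra's algorithm from vertex 5:
  Visit vertex 5 (distance=0)
    Update dist[2] = 6
    Update dist[3] = 8
    Update dist[4] = 9
    Update dist[6] = 7
  Visit vertex 2 (distance=6)
    Update dist[1] = 15
  Visit vertex 6 (distance=7)

Step 3: Shortest path: 5 -> 6
Total weight: 7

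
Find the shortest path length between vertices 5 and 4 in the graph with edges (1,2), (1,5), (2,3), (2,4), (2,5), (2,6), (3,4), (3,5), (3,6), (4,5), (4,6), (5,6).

Step 1: Build adjacency list:
  1: 2, 5
  2: 1, 3, 4, 5, 6
  3: 2, 4, 5, 6
  4: 2, 3, 5, 6
  5: 1, 2, 3, 4, 6
  6: 2, 3, 4, 5

Step 2: BFS from vertex 5 to find shortest path to 4:
  vertex 1 reached at distance 1
  vertex 2 reached at distance 1
  vertex 3 reached at distance 1
  vertex 4 reached at distance 1

Step 3: Shortest path: 5 -> 4
Path length: 1 edge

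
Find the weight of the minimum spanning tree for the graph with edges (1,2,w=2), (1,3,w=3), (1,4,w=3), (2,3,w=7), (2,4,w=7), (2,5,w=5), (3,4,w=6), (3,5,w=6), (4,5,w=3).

Apply Kruskal's algorithm (sort edges by weight, add if no cycle):

Sorted edges by weight:
  (1,2) w=2
  (1,3) w=3
  (1,4) w=3
  (4,5) w=3
  (2,5) w=5
  (3,4) w=6
  (3,5) w=6
  (2,3) w=7
  (2,4) w=7

Add edge (1,2) w=2 -- no cycle. Running total: 2
Add edge (1,3) w=3 -- no cycle. Running total: 5
Add edge (1,4) w=3 -- no cycle. Running total: 8
Add edge (4,5) w=3 -- no cycle. Running total: 11

MST edges: (1,2,w=2), (1,3,w=3), (1,4,w=3), (4,5,w=3)
Total MST weight: 2 + 3 + 3 + 3 = 11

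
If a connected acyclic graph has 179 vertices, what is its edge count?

A tree on n vertices always has exactly n - 1 edges.
For n = 179: edges = 179 - 1 = 178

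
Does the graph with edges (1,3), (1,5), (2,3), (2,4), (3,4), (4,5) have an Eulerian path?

Step 1: Find the degree of each vertex:
  deg(1) = 2
  deg(2) = 2
  deg(3) = 3
  deg(4) = 3
  deg(5) = 2

Step 2: Count vertices with odd degree:
  Odd-degree vertices: 3, 4 (2 total)

Step 3: Apply Euler's theorem:
  - Eulerian circuit exists iff graph is connected and all vertices have even degree
  - Eulerian path exists iff graph is connected and has 0 or 2 odd-degree vertices

Graph is connected with exactly 2 odd-degree vertices (3, 4).
Eulerian path exists (starting and ending at the odd-degree vertices), but no Eulerian circuit.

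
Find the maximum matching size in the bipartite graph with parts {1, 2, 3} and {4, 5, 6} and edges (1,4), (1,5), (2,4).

Step 1: List the neighbors of each left vertex:
  1: 4, 5
  2: 4
  3: (none)

Step 2: Greedily match left vertices, then look for augmenting paths:
  Match 1 -- 5
  Match 2 -- 4
  No augmenting path remains.

Step 3: Verify this is maximum:
  Matching has size 2. The vertex set {1, 2} covers every edge and has size 2; any matching has at most one edge per cover vertex, so 2 is maximum (König's theorem).

Maximum matching: {(1,5), (2,4)}
Size: 2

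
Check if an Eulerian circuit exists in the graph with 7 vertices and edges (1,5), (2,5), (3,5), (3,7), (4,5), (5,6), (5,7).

Step 1: Find the degree of each vertex:
  deg(1) = 1
  deg(2) = 1
  deg(3) = 2
  deg(4) = 1
  deg(5) = 6
  deg(6) = 1
  deg(7) = 2

Step 2: Count vertices with odd degree:
  Odd-degree vertices: 1, 2, 4, 6 (4 total)

Step 3: Apply Euler's theorem:
  - Eulerian circuit exists iff graph is connected and all vertices have even degree
  - Eulerian path exists iff graph is connected and has 0 or 2 odd-degree vertices

Graph has 4 odd-degree vertices (need 0 or 2).
Neither Eulerian path nor Eulerian circuit exists.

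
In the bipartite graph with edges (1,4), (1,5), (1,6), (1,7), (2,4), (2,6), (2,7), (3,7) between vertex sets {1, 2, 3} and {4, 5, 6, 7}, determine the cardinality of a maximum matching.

Step 1: List the neighbors of each left vertex:
  1: 4, 5, 6, 7
  2: 4, 6, 7
  3: 7

Step 2: Greedily match left vertices, then look for augmenting paths:
  Match 1 -- 4
  Match 2 -- 6
  Match 3 -- 7
  No augmenting path remains.

Step 3: Verify this is maximum:
  Matching size 3 = min(|L|, |R|) = min(3, 4), which is an upper bound, so this matching is maximum.

Maximum matching: {(1,4), (2,6), (3,7)}
Size: 3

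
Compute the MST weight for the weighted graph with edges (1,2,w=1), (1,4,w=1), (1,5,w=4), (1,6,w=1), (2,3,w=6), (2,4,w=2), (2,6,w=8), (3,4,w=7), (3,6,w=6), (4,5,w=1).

Apply Kruskal's algorithm (sort edges by weight, add if no cycle):

Sorted edges by weight:
  (1,4) w=1
  (1,2) w=1
  (1,6) w=1
  (4,5) w=1
  (2,4) w=2
  (1,5) w=4
  (2,3) w=6
  (3,6) w=6
  (3,4) w=7
  (2,6) w=8

Add edge (1,4) w=1 -- no cycle. Running total: 1
Add edge (1,2) w=1 -- no cycle. Running total: 2
Add edge (1,6) w=1 -- no cycle. Running total: 3
Add edge (4,5) w=1 -- no cycle. Running total: 4
Skip edge (2,4) w=2 -- would create cycle
Skip edge (1,5) w=4 -- would create cycle
Add edge (2,3) w=6 -- no cycle. Running total: 10

MST edges: (1,4,w=1), (1,2,w=1), (1,6,w=1), (4,5,w=1), (2,3,w=6)
Total MST weight: 1 + 1 + 1 + 1 + 6 = 10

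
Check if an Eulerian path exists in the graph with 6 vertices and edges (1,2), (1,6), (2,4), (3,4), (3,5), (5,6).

Step 1: Find the degree of each vertex:
  deg(1) = 2
  deg(2) = 2
  deg(3) = 2
  deg(4) = 2
  deg(5) = 2
  deg(6) = 2

Step 2: Count vertices with odd degree:
  All vertices have even degree (0 odd-degree vertices)

Step 3: Apply Euler's theorem:
  - Eulerian circuit exists iff graph is connected and all vertices have even degree
  - Eulerian path exists iff graph is connected and has 0 or 2 odd-degree vertices

Graph is connected with 0 odd-degree vertices.
Both Eulerian circuit and Eulerian path exist.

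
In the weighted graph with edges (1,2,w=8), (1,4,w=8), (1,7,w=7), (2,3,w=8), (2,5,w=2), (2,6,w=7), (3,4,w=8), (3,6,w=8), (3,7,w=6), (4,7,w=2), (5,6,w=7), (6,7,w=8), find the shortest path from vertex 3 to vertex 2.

Step 1: Build adjacency list with weights:
  1: 2(w=8), 4(w=8), 7(w=7)
  2: 1(w=8), 3(w=8), 5(w=2), 6(w=7)
  3: 2(w=8), 4(w=8), 6(w=8), 7(w=6)
  4: 1(w=8), 3(w=8), 7(w=2)
  5: 2(w=2), 6(w=7)
  6: 2(w=7), 3(w=8), 5(w=7), 7(w=8)
  7: 1(w=7), 3(w=6), 4(w=2), 6(w=8)

Step 2: Apply Dijkstra's algorithm from vertex 3:
  Visit vertex 3 (distance=0)
    Update dist[2] = 8
    Update dist[4] = 8
    Update dist[6] = 8
    Update dist[7] = 6
  Visit vertex 7 (distance=6)
    Update dist[1] = 13
  Visit vertex 2 (distance=8)
    Update dist[5] = 10

Step 3: Shortest path: 3 -> 2
Total weight: 8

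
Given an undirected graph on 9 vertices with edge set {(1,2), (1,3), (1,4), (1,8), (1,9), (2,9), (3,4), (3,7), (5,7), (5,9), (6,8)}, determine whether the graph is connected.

Step 1: Build adjacency list from edges:
  1: 2, 3, 4, 8, 9
  2: 1, 9
  3: 1, 4, 7
  4: 1, 3
  5: 7, 9
  6: 8
  7: 3, 5
  8: 1, 6
  9: 1, 2, 5

Step 2: Run BFS/DFS from vertex 1:
  Visited: {1, 2, 3, 4, 8, 9, 7, 6, 5}
  Reached 9 of 9 vertices

Step 3: All 9 vertices reached from vertex 1, so the graph is connected.
Answer: Yes, the graph is connected.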